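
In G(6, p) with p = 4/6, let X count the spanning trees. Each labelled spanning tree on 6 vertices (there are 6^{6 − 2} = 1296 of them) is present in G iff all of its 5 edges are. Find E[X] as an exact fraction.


K_6 has 6^{6 − 2} = 1296 labelled spanning trees.
For each such spanning tree H, let X_H = 1 if all 5 edges of H are present in G. Then P[X_H = 1] = p^{5} = (2/3)^{5} = 32/243.
By linearity: E[X] = Σ_H E[X_H] = 1296 · p^{5} = 1296 · 32/243 = 512/3.
Numerically: E[X] ≈ 170.7.

E[X] = 1296 · (2/3)^{5} = 512/3 ≈ 170.7.


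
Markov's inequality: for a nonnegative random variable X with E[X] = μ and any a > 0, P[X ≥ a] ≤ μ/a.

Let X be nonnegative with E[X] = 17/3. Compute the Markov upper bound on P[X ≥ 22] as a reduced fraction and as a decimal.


μ = E[X] = 17/3, a = 22.
Markov: P[X ≥ 22] ≤ μ/a = (17/3)/22 = 17/66.
Numerically: ≈ 0.25758.
(Since a = 22 > μ = 5.66667, the bound 17/66 is < 1 and informative.)

P[X ≥ 22] ≤ 17/66 ≈ 0.25758.


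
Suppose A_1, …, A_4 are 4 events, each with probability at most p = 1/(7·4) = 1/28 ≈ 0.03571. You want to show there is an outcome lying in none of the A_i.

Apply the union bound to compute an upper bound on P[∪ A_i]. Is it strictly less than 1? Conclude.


Union bound: P[∪_{i=1}^{4} A_i] ≤ Σ_i P[A_i] ≤ 4·p = 4·(1/28) = 1/7.
Numerically: 1/7 ≈ 0.14286.
Is 1/7 < 1? YES.
Since P[∪ A_i] ≤ 1/7 < 1, the complement has P[∩ A_i^c] ≥ 1 − 1/7 = 6/7 > 0, so some outcome avoids every A_i.

4·p = 1/7 ≈ 0.14286; existence CERTIFIED by the union bound.


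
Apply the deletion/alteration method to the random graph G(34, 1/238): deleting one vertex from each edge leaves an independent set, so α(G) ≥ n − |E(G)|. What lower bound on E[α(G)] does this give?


E[|E(G)|] = C(34, 2)·p = 561 · (1/238) = 33/14.
E[α(G)] ≥ n − E[|E(G)|] = 34 − 33/14 = 443/14.
Numerically: ≈ 31.6429.
(This is only a lower bound; the true E[α(G)] may be larger.)

E[α(G)] ≥ 443/14 ≈ 31.6429.


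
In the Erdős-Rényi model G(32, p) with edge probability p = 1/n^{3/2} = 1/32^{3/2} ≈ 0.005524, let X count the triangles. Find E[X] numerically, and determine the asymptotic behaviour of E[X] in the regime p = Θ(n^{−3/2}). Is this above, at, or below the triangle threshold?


Number of potential triangles: C(32, 3) = 4960.
Each occurs with probability p³ ≈ (0.005524)³ ≈ 1.685874e-07.
By linearity: E[X] = C(32, 3)·p³ ≈ 4960 · 1.685874e-07 ≈ 0.0008.
Since α = 3/2 > 1, p = c/n^{3/2} = o(1/n) is below the triangle threshold p ~ 1/n. Asymptotically E[X] ~ (c³/6)·n^{3(1−α)} = (1³/6)·n^{-1.5} → 0, so by Markov's inequality G has no triangles w.h.p.

E[X] ≈ 0.0008; in regime p = Θ(1/n^{3/2}) E[X] tends to 0 (below the triangle threshold p ~ 1/n).


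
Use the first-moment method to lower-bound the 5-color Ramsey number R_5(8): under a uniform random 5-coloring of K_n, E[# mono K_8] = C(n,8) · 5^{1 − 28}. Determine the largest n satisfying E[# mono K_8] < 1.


We need C(n, 8) · 5^{1 − 28} < 1, i.e. C(n, 8) < 5^{28 − 1} = 7450580596923828125.
Check values of n near the boundary:
  n = 860: C(860, 8) = 7182671140665308145; 7182671140665308145 < 7450580596923828125? YES
  n = 861: C(861, 8) = 7250034996615275865; 7250034996615275865 < 7450580596923828125? YES
  n = 862: C(862, 8) = 7317951015318931845; 7317951015318931845 < 7450580596923828125? YES
  n = 863: C(863, 8) = 7386423071602617757; 7386423071602617757 < 7450580596923828125? YES
  n = 864: C(864, 8) = 7455455062926006708; 7455455062926006708 < 7450580596923828125? NO
The largest n with C(n, 8) < 7450580596923828125 is n = 863 (where E[X] = 7386423071602617757/7450580596923828125 ≈ 0.991). Hence R_5(8) > 863, i.e. R_5(8) ≥ 864.

Largest n = 863; hence R_5(8) > 863.


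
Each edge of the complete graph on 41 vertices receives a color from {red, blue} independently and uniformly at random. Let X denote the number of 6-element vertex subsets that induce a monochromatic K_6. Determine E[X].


Let X = Σ_S X_S over the C(41, 6) = 4496388 subsets S of size 6, where X_S = 1 if the K_6 on S is monochromatic.
For a fixed S, the K_6 on S has C(6, 2) = 15 edges. P[all 15 edges red] = (1/2)^15, and likewise for blue, so P[monochromatic] = 2·(1/2)^15 = 2^{1 − 15} = 1/16384.
By linearity of expectation: E[X] = C(41, 6) · 2^{1 − 15} = 4496388 · 1/16384 = 1124097/4096.
Numerically: E[X] ≈ 274.43774.

E[X] = C(41,6)·2^(1−C(6,2)) = 1124097/4096 ≈ 274.43774.


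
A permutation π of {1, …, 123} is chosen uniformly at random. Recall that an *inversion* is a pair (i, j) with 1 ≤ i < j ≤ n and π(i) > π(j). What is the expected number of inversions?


Write X = Σ X_I over the C(123, 2) = 7503 pairs i < j, with X_I the indicator of one inversion.
There are 7503 indicators.
For each fixed pair i < j, the values π(i) and π(j) are two distinct elements of {1, …, 123} in uniformly random order; by symmetry P[π(i) > π(j)] = 1/2.
By linearity: E[X] = 7503 · (1/2) = C(123, 2) · (1/2) = 7503/2 = 7503/2 ≈ 3751.500.

E[X] = 7503/2 = 3751.500.


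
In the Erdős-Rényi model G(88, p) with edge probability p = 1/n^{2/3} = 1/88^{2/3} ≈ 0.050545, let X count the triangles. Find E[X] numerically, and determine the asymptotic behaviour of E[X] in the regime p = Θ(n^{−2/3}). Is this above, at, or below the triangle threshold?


Number of potential triangles: C(88, 3) = 109736.
Each occurs with probability p³ ≈ (0.050545)³ ≈ 1.29132231e-04.
By linearity: E[X] = C(88, 3)·p³ ≈ 109736 · 1.29132231e-04 ≈ 14.170455.
Since α = 2/3 < 1, p = c/n^{2/3} ≫ 1/n is above the triangle threshold p ~ 1/n. Asymptotically E[X] ~ (c³/6)·n^{3(1−α)} = (1³/6)·n^{1} → ∞; triangles are abundant w.h.p.

E[X] ≈ 14.170455; in regime p = Θ(1/n^{2/3}) E[X] diverges (above the triangle threshold p ~ 1/n).


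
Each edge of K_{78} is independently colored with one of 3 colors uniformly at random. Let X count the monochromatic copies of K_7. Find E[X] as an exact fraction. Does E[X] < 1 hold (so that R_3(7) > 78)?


E[X] = C(78, 7) · 3^{1 − 21} = 2641902120 · 3^{−20} = 2641902120/3486784401.
As a reduced fraction: E[X] = 293544680/387420489 ≈ 0.75769.
Is E[X] < 1? YES.
Since E[X] < 1, there exists a 3-coloring of K_{78} with no monochromatic K_7; hence R_3(7) > 78.

E[X] = 293544680/387420489 ≈ 0.75769; E[X] < 1, so R_3(7) > 78.


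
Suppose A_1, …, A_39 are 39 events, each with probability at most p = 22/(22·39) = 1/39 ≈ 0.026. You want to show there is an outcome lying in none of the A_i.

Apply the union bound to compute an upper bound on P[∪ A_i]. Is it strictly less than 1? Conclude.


Union bound: P[∪_{i=1}^{39} A_i] ≤ Σ_i P[A_i] ≤ 39·p = 39·(1/39) = 1.
Numerically: 1 ≈ 1.000.
Is 1 < 1? NO.
Since the bound 1 is ≥ 1, the union bound is uninformative here; it does NOT by itself certify existence.

39·p = 1 ≈ 1.000; existence NOT certified by the union bound.


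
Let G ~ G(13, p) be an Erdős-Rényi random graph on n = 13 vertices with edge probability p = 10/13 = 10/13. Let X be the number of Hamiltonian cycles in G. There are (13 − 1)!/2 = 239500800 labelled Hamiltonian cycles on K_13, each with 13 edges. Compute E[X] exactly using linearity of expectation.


K_13 has (13 − 1)!/2 = 239500800 labelled Hamiltonian cycles.
For each such Hamiltonian cycle H, let X_H = 1 if all 13 edges of H are present in G. Then P[X_H = 1] = p^{13} = (10/13)^{13} = 10000000000000/302875106592253.
Summing the indicators: E[X] = Σ_H E[X_H] = 239500800 · p^{13} = 239500800 · 10000000000000/302875106592253 = 2395008000000000000000/302875106592253.
Numerically: E[X] ≈ 7.91e+06.

E[X] = 239500800 · (10/13)^{13} = 2395008000000000000000/302875106592253 ≈ 7.91e+06.


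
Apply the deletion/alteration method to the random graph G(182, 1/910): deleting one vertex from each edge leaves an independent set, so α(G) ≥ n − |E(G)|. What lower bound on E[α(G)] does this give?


E[|E(G)|] = C(182, 2)·p = 16471 · (1/910) = 181/10.
E[α(G)] ≥ n − E[|E(G)|] = 182 − 181/10 = 1639/10.
Numerically: ≈ 163.900000.
(This is only a lower bound; the true E[α(G)] may be larger.)

E[α(G)] ≥ 1639/10 ≈ 163.900000.


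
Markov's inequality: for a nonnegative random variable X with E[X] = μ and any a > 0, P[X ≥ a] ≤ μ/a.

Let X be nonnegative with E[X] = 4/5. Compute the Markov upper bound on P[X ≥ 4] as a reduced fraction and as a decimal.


μ = E[X] = 4/5, a = 4.
Markov: P[X ≥ 4] ≤ μ/a = (4/5)/4 = 1/5.
Numerically: ≈ 0.2000.
(Since a = 4 > μ = 0.8000, the bound 1/5 is < 1 and informative.)

P[X ≥ 4] ≤ 1/5 ≈ 0.2000.


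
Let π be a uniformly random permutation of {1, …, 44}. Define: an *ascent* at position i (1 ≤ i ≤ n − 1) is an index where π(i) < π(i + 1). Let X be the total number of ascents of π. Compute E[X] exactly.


Write X = Σ X_I over i = 1, …, 43, with X_I the indicator of one ascent.
There are 43 indicators.
For each fixed i, the pair (π(i), π(i+1)) is a uniformly random ordered pair of distinct values from {1, …, 44}; by symmetry P[π(i) < π(i+1)] = 1/2.
By linearity: E[X] = 43 · (1/2) = (44 − 1) · (1/2) = 43/2 ≈ 21.5000.

E[X] = 43/2 = 21.5000.


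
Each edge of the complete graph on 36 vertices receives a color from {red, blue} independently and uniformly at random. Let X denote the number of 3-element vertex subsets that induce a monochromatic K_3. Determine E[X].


Let X = Σ_S X_S over the C(36, 3) = 7140 subsets S of size 3, where X_S = 1 if the K_3 on S is monochromatic.
For a fixed S, the K_3 on S has C(3, 2) = 3 edges. P[all 3 edges red] = (1/2)^3, and likewise for blue, so P[monochromatic] = 2·(1/2)^3 = 2^{1 − 3} = 1/4.
Summing: E[X] = C(36, 3) · 2^{1 − 3} = 7140 · 1/4 = 1785.
Numerically: E[X] ≈ 1785.000.

E[X] = C(36,3)·2^(1−C(3,2)) = 1785 ≈ 1785.000.


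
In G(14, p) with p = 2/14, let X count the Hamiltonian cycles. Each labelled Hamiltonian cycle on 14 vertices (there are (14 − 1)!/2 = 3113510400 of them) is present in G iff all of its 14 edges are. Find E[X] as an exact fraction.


K_14 has (14 − 1)!/2 = 3113510400 labelled Hamiltonian cycles.
For each such Hamiltonian cycle H, let X_H = 1 if all 14 edges of H are present in G. Then P[X_H = 1] = p^{14} = (1/7)^{14} = 1/678223072849.
By linearity: E[X] = Σ_H E[X_H] = 3113510400 · p^{14} = 3113510400 · 1/678223072849 = 444787200/96889010407.
Numerically: E[X] ≈ 0.00459.

E[X] = 3113510400 · (1/7)^{14} = 444787200/96889010407 ≈ 0.00459.


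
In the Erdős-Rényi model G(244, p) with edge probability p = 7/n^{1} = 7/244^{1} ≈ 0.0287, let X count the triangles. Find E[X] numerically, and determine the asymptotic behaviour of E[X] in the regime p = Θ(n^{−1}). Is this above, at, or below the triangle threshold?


Number of potential triangles: C(244, 3) = 2391444.
Each occurs with probability p³ ≈ (0.0287)³ ≈ 2.36116e-05.
By linearity: E[X] = C(244, 3)·p³ ≈ 2391444 · 2.36116e-05 ≈ 56.466.
Here α = 1, so p = 7/n is exactly at the triangle threshold p ~ 1/n. Asymptotically E[X] → c³/6 = 7³/6 = 343/6 ≈ 57.167, a bounded constant. In this regime the triangle count is asymptotically Poisson(c³/6).

E[X] ≈ 56.466; in regime p = Θ(1/n^{1}) E[X] stays bounded (at the triangle threshold p ~ 1/n).


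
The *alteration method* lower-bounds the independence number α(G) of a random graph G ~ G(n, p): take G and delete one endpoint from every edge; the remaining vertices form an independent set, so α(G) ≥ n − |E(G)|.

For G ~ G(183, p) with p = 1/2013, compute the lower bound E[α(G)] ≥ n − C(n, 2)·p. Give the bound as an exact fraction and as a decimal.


E[|E(G)|] = C(183, 2)·p = 16653 · (1/2013) = 91/11.
E[α(G)] ≥ n − E[|E(G)|] = 183 − 91/11 = 1922/11.
Numerically: ≈ 174.727273.
(This is only a lower bound; the true E[α(G)] may be larger.)

E[α(G)] ≥ 1922/11 ≈ 174.727273.


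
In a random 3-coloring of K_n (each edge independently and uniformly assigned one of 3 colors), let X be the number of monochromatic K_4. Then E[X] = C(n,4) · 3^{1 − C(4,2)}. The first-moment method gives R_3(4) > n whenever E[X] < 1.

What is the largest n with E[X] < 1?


We need C(n, 4) · 3^{1 − 6} < 1, i.e. C(n, 4) < 3^{6 − 1} = 243.
Check values of n near the boundary:
  n = 6: C(6, 4) = 15; 15 < 243? YES
  n = 7: C(7, 4) = 35; 35 < 243? YES
  n = 8: C(8, 4) = 70; 70 < 243? YES
  n = 9: C(9, 4) = 126; 126 < 243? YES
  n = 10: C(10, 4) = 210; 210 < 243? YES
  n = 11: C(11, 4) = 330; 330 < 243? NO
  n = 12: C(12, 4) = 495; 495 < 243? NO
  n = 13: C(13, 4) = 715; 715 < 243? NO
The largest n with C(n, 4) < 243 is n = 10 (where E[X] = 70/81 ≈ 0.86420). Hence R_3(4) > 10, i.e. R_3(4) ≥ 11.

Largest n = 10; hence R_3(4) > 10.


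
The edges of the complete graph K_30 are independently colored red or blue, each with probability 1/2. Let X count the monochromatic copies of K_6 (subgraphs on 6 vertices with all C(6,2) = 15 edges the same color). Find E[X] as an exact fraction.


Let X = Σ_S X_S over the C(30, 6) = 593775 subsets S of size 6, where X_S = 1 if the K_6 on S is monochromatic.
For a fixed S, the K_6 on S has C(6, 2) = 15 edges. P[all 15 edges red] = (1/2)^15, and likewise for blue, so P[monochromatic] = 2·(1/2)^15 = 2^{1 − 15} = 1/16384.
Summing: E[X] = C(30, 6) · 2^{1 − 15} = 593775 · 1/16384 = 593775/16384.
Numerically: E[X] ≈ 36.241150.

E[X] = C(30,6)·2^(1−C(6,2)) = 593775/16384 ≈ 36.241150.


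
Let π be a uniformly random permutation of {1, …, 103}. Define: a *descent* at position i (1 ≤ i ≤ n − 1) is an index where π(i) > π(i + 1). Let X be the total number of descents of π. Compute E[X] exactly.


Write X = Σ X_I over i = 1, …, 102, with X_I the indicator of one descent.
There are 102 indicators.
For each fixed i, the pair (π(i), π(i+1)) is a uniformly random ordered pair of distinct values from {1, …, 103}; by symmetry P[π(i) > π(i+1)] = 1/2.
By linearity: E[X] = 102 · (1/2) = (103 − 1) · (1/2) = 51 ≈ 51.0000.

E[X] = 51 = 51.0000.


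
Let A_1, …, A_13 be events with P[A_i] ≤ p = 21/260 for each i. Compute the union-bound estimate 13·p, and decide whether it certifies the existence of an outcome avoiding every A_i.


Union bound: P[∪_{i=1}^{13} A_i] ≤ Σ_i P[A_i] ≤ 13·p = 13·(21/260) = 21/20.
Numerically: 21/20 ≈ 1.050000.
Is 21/20 < 1? NO.
Since the bound 21/20 is ≥ 1, the union bound is uninformative here; it does NOT by itself certify existence.

13·p = 21/20 ≈ 1.050000; existence NOT certified by the union bound.


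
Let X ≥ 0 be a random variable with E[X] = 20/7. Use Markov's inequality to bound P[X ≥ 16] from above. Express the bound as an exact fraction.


μ = E[X] = 20/7, a = 16.
Markov: P[X ≥ 16] ≤ μ/a = (20/7)/16 = 5/28.
Numerically: ≈ 0.1786.
(Since a = 16 > μ = 2.8571, the bound 5/28 is < 1 and informative.)

P[X ≥ 16] ≤ 5/28 ≈ 0.1786.


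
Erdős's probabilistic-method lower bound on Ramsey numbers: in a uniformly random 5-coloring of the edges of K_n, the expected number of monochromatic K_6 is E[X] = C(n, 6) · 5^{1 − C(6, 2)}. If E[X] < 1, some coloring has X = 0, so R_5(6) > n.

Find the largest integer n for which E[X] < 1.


We need C(n, 6) · 5^{1 − 15} < 1, i.e. C(n, 6) < 5^{15 − 1} = 6103515625.
Check values of n near the boundary:
  n = 127: C(127, 6) = 5169379425; 5169379425 < 6103515625? YES
  n = 128: C(128, 6) = 5423611200; 5423611200 < 6103515625? YES
  n = 129: C(129, 6) = 5688177600; 5688177600 < 6103515625? YES
  n = 130: C(130, 6) = 5963412000; 5963412000 < 6103515625? YES
  n = 131: C(131, 6) = 6249655776; 6249655776 < 6103515625? NO
The largest n with C(n, 6) < 6103515625 is n = 130 (where E[X] = 47707296/48828125 ≈ 0.97705). Hence R_5(6) > 130, i.e. R_5(6) ≥ 131.

Largest n = 130; hence R_5(6) > 130.


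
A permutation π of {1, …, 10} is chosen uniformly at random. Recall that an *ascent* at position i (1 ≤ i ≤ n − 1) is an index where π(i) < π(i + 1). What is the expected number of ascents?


Write X = Σ X_I over i = 1, …, 9, with X_I the indicator of one ascent.
There are 9 indicators.
For each fixed i, the pair (π(i), π(i+1)) is a uniformly random ordered pair of distinct values from {1, …, 10}; by symmetry P[π(i) < π(i+1)] = 1/2.
By linearity: E[X] = 9 · (1/2) = (10 − 1) · (1/2) = 9/2 ≈ 4.5000.

E[X] = 9/2 = 4.5000.


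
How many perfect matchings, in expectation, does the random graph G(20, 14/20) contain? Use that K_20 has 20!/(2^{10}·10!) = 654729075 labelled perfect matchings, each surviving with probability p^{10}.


K_20 has 20!/(2^{10}·10!) = 654729075 labelled perfect matchings.
For each such perfect matching H, let X_H = 1 if all 10 edges of H are present in G. Then P[X_H = 1] = p^{10} = (7/10)^{10} = 282475249/10000000000.
By linearity of expectation: E[X] = Σ_H E[X_H] = 654729075 · p^{10} = 654729075 · 282475249/10000000000 = 7397790339526587/400000000.
Numerically: E[X] ≈ 1.8494e+07.

E[X] = 654729075 · (7/10)^{10} = 7397790339526587/400000000 ≈ 1.8494e+07.


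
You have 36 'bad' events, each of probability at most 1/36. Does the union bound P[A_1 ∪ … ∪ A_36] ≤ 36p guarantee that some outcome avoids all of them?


Union bound: P[∪_{i=1}^{36} A_i] ≤ Σ_i P[A_i] ≤ 36·p = 36·(1/36) = 1.
Numerically: 1 ≈ 1.0000.
Is 1 < 1? NO.
Since the bound 1 is ≥ 1, the union bound is uninformative here; it does NOT by itself certify existence.

36·p = 1 ≈ 1.0000; existence NOT certified by the union bound.


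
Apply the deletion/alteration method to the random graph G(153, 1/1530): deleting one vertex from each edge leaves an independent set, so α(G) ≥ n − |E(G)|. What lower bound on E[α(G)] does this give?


E[|E(G)|] = C(153, 2)·p = 11628 · (1/1530) = 38/5.
E[α(G)] ≥ n − E[|E(G)|] = 153 − 38/5 = 727/5.
Numerically: ≈ 145.40000.
(This is only a lower bound; the true E[α(G)] may be larger.)

E[α(G)] ≥ 727/5 ≈ 145.40000.


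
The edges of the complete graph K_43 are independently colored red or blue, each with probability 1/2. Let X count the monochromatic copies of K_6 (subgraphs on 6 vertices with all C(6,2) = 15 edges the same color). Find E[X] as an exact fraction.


Let X = Σ_S X_S over the C(43, 6) = 6096454 subsets S of size 6, where X_S = 1 if the K_6 on S is monochromatic.
For a fixed S, the K_6 on S has C(6, 2) = 15 edges. P[all 15 edges red] = (1/2)^15, and likewise for blue, so P[monochromatic] = 2·(1/2)^15 = 2^{1 − 15} = 1/16384.
Summing: E[X] = C(43, 6) · 2^{1 − 15} = 6096454 · 1/16384 = 3048227/8192.
Numerically: E[X] ≈ 372.098022.

E[X] = C(43,6)·2^(1−C(6,2)) = 3048227/8192 ≈ 372.098022.


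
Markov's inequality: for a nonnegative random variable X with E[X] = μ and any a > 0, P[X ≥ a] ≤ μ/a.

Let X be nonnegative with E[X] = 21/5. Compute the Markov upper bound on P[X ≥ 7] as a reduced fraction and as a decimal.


μ = E[X] = 21/5, a = 7.
Markov: P[X ≥ 7] ≤ μ/a = (21/5)/7 = 3/5.
Numerically: ≈ 0.600.
(Since a = 7 > μ = 4.200, the bound 3/5 is < 1 and informative.)

P[X ≥ 7] ≤ 3/5 ≈ 0.600.


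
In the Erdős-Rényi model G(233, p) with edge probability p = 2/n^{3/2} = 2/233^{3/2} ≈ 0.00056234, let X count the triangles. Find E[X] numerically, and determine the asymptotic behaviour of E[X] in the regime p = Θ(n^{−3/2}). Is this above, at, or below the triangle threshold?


Number of potential triangles: C(233, 3) = 2081156.
Each occurs with probability p³ ≈ (0.00056234)³ ≈ 1.7782317e-10.
By linearity: E[X] = C(233, 3)·p³ ≈ 2081156 · 1.7782317e-10 ≈ 0.00037.
Since α = 3/2 > 1, p = c/n^{3/2} = o(1/n) is below the triangle threshold p ~ 1/n. Asymptotically E[X] ~ (c³/6)·n^{3(1−α)} = (2³/6)·n^{-1.5} → 0, so by Markov's inequality G has no triangles w.h.p.

E[X] ≈ 0.00037; in regime p = Θ(1/n^{3/2}) E[X] tends to 0 (below the triangle threshold p ~ 1/n).


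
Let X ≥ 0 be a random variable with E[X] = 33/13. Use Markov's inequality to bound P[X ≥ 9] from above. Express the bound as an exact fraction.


μ = E[X] = 33/13, a = 9.
Markov: P[X ≥ 9] ≤ μ/a = (33/13)/9 = 11/39.
Numerically: ≈ 0.2821.
(Since a = 9 > μ = 2.5385, the bound 11/39 is < 1 and informative.)

P[X ≥ 9] ≤ 11/39 ≈ 0.2821.


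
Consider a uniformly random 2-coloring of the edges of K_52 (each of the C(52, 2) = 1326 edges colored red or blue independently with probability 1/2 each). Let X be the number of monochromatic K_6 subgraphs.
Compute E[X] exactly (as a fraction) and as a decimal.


Let X = Σ_S X_S over the C(52, 6) = 20358520 subsets S of size 6, where X_S = 1 if the K_6 on S is monochromatic.
For a fixed S, the K_6 on S has C(6, 2) = 15 edges. P[all 15 edges red] = (1/2)^15, and likewise for blue, so P[monochromatic] = 2·(1/2)^15 = 2^{1 − 15} = 1/16384.
By linearity of expectation: E[X] = C(52, 6) · 2^{1 − 15} = 20358520 · 1/16384 = 2544815/2048.
Numerically: E[X] ≈ 1242.5854.

E[X] = C(52,6)·2^(1−C(6,2)) = 2544815/2048 ≈ 1242.5854.


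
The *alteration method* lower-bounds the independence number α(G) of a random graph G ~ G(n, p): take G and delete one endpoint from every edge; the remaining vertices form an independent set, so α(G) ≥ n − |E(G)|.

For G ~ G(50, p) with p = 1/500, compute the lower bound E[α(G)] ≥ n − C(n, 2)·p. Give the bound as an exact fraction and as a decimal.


E[|E(G)|] = C(50, 2)·p = 1225 · (1/500) = 49/20.
E[α(G)] ≥ n − E[|E(G)|] = 50 − 49/20 = 951/20.
Numerically: ≈ 47.55000.
(This is only a lower bound; the true E[α(G)] may be larger.)

E[α(G)] ≥ 951/20 ≈ 47.55000.


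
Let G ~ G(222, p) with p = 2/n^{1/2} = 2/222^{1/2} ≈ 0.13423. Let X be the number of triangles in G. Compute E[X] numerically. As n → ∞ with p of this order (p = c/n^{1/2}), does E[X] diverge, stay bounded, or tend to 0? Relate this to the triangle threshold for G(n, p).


Number of potential triangles: C(222, 3) = 1798940.
Each occurs with probability p³ ≈ (0.13423)³ ≈ 2.4185804e-03.
By linearity: E[X] = C(222, 3)·p³ ≈ 1798940 · 2.4185804e-03 ≈ 4350.88099.
Since α = 1/2 < 1, p = c/n^{1/2} ≫ 1/n is above the triangle threshold p ~ 1/n. Asymptotically E[X] ~ (c³/6)·n^{3(1−α)} = (2³/6)·n^{1.5} → ∞; triangles are abundant w.h.p.

E[X] ≈ 4350.88099; in regime p = Θ(1/n^{1/2}) E[X] diverges (above the triangle threshold p ~ 1/n).


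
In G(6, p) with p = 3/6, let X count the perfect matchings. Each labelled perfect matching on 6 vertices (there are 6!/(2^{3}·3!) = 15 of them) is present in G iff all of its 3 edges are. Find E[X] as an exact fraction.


K_6 has 6!/(2^{3}·3!) = 15 labelled perfect matchings.
For each such perfect matching H, let X_H = 1 if all 3 edges of H are present in G. Then P[X_H = 1] = p^{3} = (1/2)^{3} = 1/8.
By linearity of expectation: E[X] = Σ_H E[X_H] = 15 · p^{3} = 15 · 1/8 = 15/8.
Numerically: E[X] ≈ 1.875.

E[X] = 15 · (1/2)^{3} = 15/8 ≈ 1.875.


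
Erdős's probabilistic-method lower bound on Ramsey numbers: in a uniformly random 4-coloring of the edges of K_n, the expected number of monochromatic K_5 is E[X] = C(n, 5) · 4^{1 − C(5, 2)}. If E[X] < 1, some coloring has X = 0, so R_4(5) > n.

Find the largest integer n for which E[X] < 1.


We need C(n, 5) · 4^{1 − 10} < 1, i.e. C(n, 5) < 4^{10 − 1} = 262144.
Check values of n near the boundary:
  n = 28: C(28, 5) = 98280; 98280 < 262144? YES
  n = 29: C(29, 5) = 118755; 118755 < 262144? YES
  n = 30: C(30, 5) = 142506; 142506 < 262144? YES
  n = 31: C(31, 5) = 169911; 169911 < 262144? YES
  n = 32: C(32, 5) = 201376; 201376 < 262144? YES
  n = 33: C(33, 5) = 237336; 237336 < 262144? YES
  n = 34: C(34, 5) = 278256; 278256 < 262144? NO
  n = 35: C(35, 5) = 324632; 324632 < 262144? NO
The largest n with C(n, 5) < 262144 is n = 33 (where E[X] = 29667/32768 ≈ 0.90536). Hence R_4(5) > 33, i.e. R_4(5) ≥ 34.

Largest n = 33; hence R_4(5) > 33.


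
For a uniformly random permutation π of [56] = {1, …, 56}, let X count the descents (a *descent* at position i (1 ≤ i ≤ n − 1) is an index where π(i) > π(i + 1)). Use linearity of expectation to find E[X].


Write X = Σ X_I over i = 1, …, 55, with X_I the indicator of one descent.
There are 55 indicators.
For each fixed i, the pair (π(i), π(i+1)) is a uniformly random ordered pair of distinct values from {1, …, 56}; by symmetry P[π(i) > π(i+1)] = 1/2.
By linearity: E[X] = 55 · (1/2) = (56 − 1) · (1/2) = 55/2 ≈ 27.50000.

E[X] = 55/2 = 27.50000.


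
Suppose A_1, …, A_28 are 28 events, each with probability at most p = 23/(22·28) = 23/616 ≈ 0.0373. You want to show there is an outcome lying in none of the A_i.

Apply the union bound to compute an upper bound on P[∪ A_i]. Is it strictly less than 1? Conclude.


Union bound: P[∪_{i=1}^{28} A_i] ≤ Σ_i P[A_i] ≤ 28·p = 28·(23/616) = 23/22.
Numerically: 23/22 ≈ 1.0455.
Is 23/22 < 1? NO.
Since the bound 23/22 is ≥ 1, the union bound is uninformative here; it does NOT by itself certify existence.

28·p = 23/22 ≈ 1.0455; existence NOT certified by the union bound.


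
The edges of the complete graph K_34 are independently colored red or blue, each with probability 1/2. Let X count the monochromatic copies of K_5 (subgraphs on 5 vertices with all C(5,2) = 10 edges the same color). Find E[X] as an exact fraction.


Let X = Σ_S X_S over the C(34, 5) = 278256 subsets S of size 5, where X_S = 1 if the K_5 on S is monochromatic.
For a fixed S, the K_5 on S has C(5, 2) = 10 edges. P[all 10 edges red] = (1/2)^10, and likewise for blue, so P[monochromatic] = 2·(1/2)^10 = 2^{1 − 10} = 1/512.
Summing: E[X] = C(34, 5) · 2^{1 − 10} = 278256 · 1/512 = 17391/32.
Numerically: E[X] ≈ 543.46875.

E[X] = C(34,5)·2^(1−C(5,2)) = 17391/32 ≈ 543.46875.


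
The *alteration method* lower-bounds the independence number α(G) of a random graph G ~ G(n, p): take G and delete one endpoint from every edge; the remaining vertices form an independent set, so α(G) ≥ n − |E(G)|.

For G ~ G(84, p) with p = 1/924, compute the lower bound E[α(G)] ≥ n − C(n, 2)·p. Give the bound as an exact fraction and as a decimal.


E[|E(G)|] = C(84, 2)·p = 3486 · (1/924) = 83/22.
E[α(G)] ≥ n − E[|E(G)|] = 84 − 83/22 = 1765/22.
Numerically: ≈ 80.2273.
(This is only a lower bound; the true E[α(G)] may be larger.)

E[α(G)] ≥ 1765/22 ≈ 80.2273.


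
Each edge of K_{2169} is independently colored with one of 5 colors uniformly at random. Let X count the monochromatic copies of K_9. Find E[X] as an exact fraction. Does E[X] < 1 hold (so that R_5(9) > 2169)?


E[X] = C(2169, 9) · 5^{1 − 36} = 2879753360044504243499683 · 5^{−35} = 2879753360044504243499683/2910383045673370361328125.
As a reduced fraction: E[X] = 2879753360044504243499683/2910383045673370361328125 ≈ 0.989.
Is E[X] < 1? YES.
Since E[X] < 1, there exists a 5-coloring of K_{2169} with no monochromatic K_9; hence R_5(9) > 2169.

E[X] = 2879753360044504243499683/2910383045673370361328125 ≈ 0.989; E[X] < 1, so R_5(9) > 2169.


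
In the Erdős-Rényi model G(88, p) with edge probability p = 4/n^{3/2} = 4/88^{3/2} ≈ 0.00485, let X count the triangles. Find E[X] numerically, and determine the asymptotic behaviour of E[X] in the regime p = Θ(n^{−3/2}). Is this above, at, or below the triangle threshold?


Number of potential triangles: C(88, 3) = 109736.
Each occurs with probability p³ ≈ (0.00485)³ ≈ 1.13765e-07.
By linearity: E[X] = C(88, 3)·p³ ≈ 109736 · 1.13765e-07 ≈ 0.012.
Since α = 3/2 > 1, p = c/n^{3/2} = o(1/n) is below the triangle threshold p ~ 1/n. Asymptotically E[X] ~ (c³/6)·n^{3(1−α)} = (4³/6)·n^{-1.5} → 0, so by Markov's inequality G has no triangles w.h.p.

E[X] ≈ 0.012; in regime p = Θ(1/n^{3/2}) E[X] tends to 0 (below the triangle threshold p ~ 1/n).


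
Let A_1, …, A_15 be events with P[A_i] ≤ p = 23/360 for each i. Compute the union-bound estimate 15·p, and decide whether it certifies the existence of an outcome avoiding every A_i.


Union bound: P[∪_{i=1}^{15} A_i] ≤ Σ_i P[A_i] ≤ 15·p = 15·(23/360) = 23/24.
Numerically: 23/24 ≈ 0.9583.
Is 23/24 < 1? YES.
Since P[∪ A_i] ≤ 23/24 < 1, the complement has P[∩ A_i^c] ≥ 1 − 23/24 = 1/24 > 0, so some outcome avoids every A_i.

15·p = 23/24 ≈ 0.9583; existence CERTIFIED by the union bound.


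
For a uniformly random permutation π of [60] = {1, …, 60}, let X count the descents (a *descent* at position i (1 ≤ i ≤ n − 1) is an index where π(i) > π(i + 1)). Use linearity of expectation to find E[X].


Write X = Σ X_I over i = 1, …, 59, with X_I the indicator of one descent.
There are 59 indicators.
For each fixed i, the pair (π(i), π(i+1)) is a uniformly random ordered pair of distinct values from {1, …, 60}; by symmetry P[π(i) > π(i+1)] = 1/2.
By linearity: E[X] = 59 · (1/2) = (60 − 1) · (1/2) = 59/2 ≈ 29.50000.

E[X] = 59/2 = 29.50000.


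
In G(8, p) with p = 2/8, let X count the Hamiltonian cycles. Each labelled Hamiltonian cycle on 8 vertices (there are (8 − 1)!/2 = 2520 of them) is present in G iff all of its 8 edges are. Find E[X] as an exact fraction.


K_8 has (8 − 1)!/2 = 2520 labelled Hamiltonian cycles.
For each such Hamiltonian cycle H, let X_H = 1 if all 8 edges of H are present in G. Then P[X_H = 1] = p^{8} = (1/4)^{8} = 1/65536.
By linearity of expectation: E[X] = Σ_H E[X_H] = 2520 · p^{8} = 2520 · 1/65536 = 315/8192.
Numerically: E[X] ≈ 0.0384521.

E[X] = 2520 · (1/4)^{8} = 315/8192 ≈ 0.0384521.


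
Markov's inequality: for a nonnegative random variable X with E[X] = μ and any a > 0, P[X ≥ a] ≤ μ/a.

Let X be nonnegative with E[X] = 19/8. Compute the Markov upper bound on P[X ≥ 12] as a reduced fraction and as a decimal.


μ = E[X] = 19/8, a = 12.
Markov: P[X ≥ 12] ≤ μ/a = (19/8)/12 = 19/96.
Numerically: ≈ 0.198.
(Since a = 12 > μ = 2.375, the bound 19/96 is < 1 and informative.)

P[X ≥ 12] ≤ 19/96 ≈ 0.198.


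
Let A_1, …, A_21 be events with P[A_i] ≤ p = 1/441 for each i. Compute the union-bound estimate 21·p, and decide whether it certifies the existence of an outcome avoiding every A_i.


Union bound: P[∪_{i=1}^{21} A_i] ≤ Σ_i P[A_i] ≤ 21·p = 21·(1/441) = 1/21.
Numerically: 1/21 ≈ 0.0476190.
Is 1/21 < 1? YES.
Since P[∪ A_i] ≤ 1/21 < 1, the complement has P[∩ A_i^c] ≥ 1 − 1/21 = 20/21 > 0, so some outcome avoids every A_i.

21·p = 1/21 ≈ 0.0476190; existence CERTIFIED by the union bound.


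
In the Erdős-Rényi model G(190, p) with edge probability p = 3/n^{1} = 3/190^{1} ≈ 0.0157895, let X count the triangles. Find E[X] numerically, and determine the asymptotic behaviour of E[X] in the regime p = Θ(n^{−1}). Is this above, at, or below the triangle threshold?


Number of potential triangles: C(190, 3) = 1125180.
Each occurs with probability p³ ≈ (0.0157895)³ ≈ 3.93643388e-06.
By linearity: E[X] = C(190, 3)·p³ ≈ 1125180 · 3.93643388e-06 ≈ 4.429197.
Here α = 1, so p = 3/n is exactly at the triangle threshold p ~ 1/n. Asymptotically E[X] → c³/6 = 3³/6 = 9/2 ≈ 4.500000, a bounded constant. In this regime the triangle count is asymptotically Poisson(c³/6).

E[X] ≈ 4.429197; in regime p = Θ(1/n^{1}) E[X] stays bounded (at the triangle threshold p ~ 1/n).


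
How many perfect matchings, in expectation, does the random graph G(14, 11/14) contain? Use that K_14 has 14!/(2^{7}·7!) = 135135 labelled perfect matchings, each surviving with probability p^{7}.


K_14 has 14!/(2^{7}·7!) = 135135 labelled perfect matchings.
For each such perfect matching H, let X_H = 1 if all 7 edges of H are present in G. Then P[X_H = 1] = p^{7} = (11/14)^{7} = 19487171/105413504.
By linearity: E[X] = Σ_H E[X_H] = 135135 · p^{7} = 135135 · 19487171/105413504 = 376199836155/15059072.
Numerically: E[X] ≈ 2.5e+04.

E[X] = 135135 · (11/14)^{7} = 376199836155/15059072 ≈ 2.5e+04.


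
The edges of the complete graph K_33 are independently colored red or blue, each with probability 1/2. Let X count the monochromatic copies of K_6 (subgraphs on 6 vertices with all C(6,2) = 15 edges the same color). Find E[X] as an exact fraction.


Let X = Σ_S X_S over the C(33, 6) = 1107568 subsets S of size 6, where X_S = 1 if the K_6 on S is monochromatic.
For a fixed S, the K_6 on S has C(6, 2) = 15 edges. P[all 15 edges red] = (1/2)^15, and likewise for blue, so P[monochromatic] = 2·(1/2)^15 = 2^{1 − 15} = 1/16384.
By linearity of expectation: E[X] = C(33, 6) · 2^{1 − 15} = 1107568 · 1/16384 = 69223/1024.
Numerically: E[X] ≈ 67.6006.

E[X] = C(33,6)·2^(1−C(6,2)) = 69223/1024 ≈ 67.6006.


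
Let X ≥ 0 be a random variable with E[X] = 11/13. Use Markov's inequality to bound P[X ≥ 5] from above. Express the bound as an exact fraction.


μ = E[X] = 11/13, a = 5.
Markov: P[X ≥ 5] ≤ μ/a = (11/13)/5 = 11/65.
Numerically: ≈ 0.169231.
(Since a = 5 > μ = 0.846154, the bound 11/65 is < 1 and informative.)

P[X ≥ 5] ≤ 11/65 ≈ 0.169231.


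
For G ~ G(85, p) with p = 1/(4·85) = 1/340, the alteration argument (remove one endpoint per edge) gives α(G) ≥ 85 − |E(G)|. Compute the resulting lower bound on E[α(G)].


E[|E(G)|] = C(85, 2)·p = 3570 · (1/340) = 21/2.
E[α(G)] ≥ n − E[|E(G)|] = 85 − 21/2 = 149/2.
Numerically: ≈ 74.5000.
(This is only a lower bound; the true E[α(G)] may be larger.)

E[α(G)] ≥ 149/2 ≈ 74.5000.


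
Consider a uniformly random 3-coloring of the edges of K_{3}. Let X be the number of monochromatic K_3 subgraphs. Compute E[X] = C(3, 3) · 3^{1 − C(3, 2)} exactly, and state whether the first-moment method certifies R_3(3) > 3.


E[X] = C(3, 3) · 3^{1 − 3} = 1 · 3^{−2} = 1/9.
As a reduced fraction: E[X] = 1/9 ≈ 0.1111.
Is E[X] < 1? YES.
Since E[X] < 1, there exists a 3-coloring of K_{3} with no monochromatic K_3; hence R_3(3) > 3.

E[X] = 1/9 ≈ 0.1111; E[X] < 1, so R_3(3) > 3.


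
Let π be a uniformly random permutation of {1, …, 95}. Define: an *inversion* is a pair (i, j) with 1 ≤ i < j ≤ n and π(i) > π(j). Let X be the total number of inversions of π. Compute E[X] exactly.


Write X = Σ X_I over the C(95, 2) = 4465 pairs i < j, with X_I the indicator of one inversion.
There are 4465 indicators.
For each fixed pair i < j, the values π(i) and π(j) are two distinct elements of {1, …, 95} in uniformly random order; by symmetry P[π(i) > π(j)] = 1/2.
By linearity: E[X] = 4465 · (1/2) = C(95, 2) · (1/2) = 4465/2 = 4465/2 ≈ 2232.50000.

E[X] = 4465/2 = 2232.50000.


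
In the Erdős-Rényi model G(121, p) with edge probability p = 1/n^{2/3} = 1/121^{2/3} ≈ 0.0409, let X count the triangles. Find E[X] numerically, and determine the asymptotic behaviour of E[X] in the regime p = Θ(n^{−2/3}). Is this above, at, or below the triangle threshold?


Number of potential triangles: C(121, 3) = 287980.
Each occurs with probability p³ ≈ (0.0409)³ ≈ 6.83013e-05.
By linearity: E[X] = C(121, 3)·p³ ≈ 287980 · 6.83013e-05 ≈ 19.669.
Since α = 2/3 < 1, p = c/n^{2/3} ≫ 1/n is above the triangle threshold p ~ 1/n. Asymptotically E[X] ~ (c³/6)·n^{3(1−α)} = (1³/6)·n^{1} → ∞; triangles are abundant w.h.p.

E[X] ≈ 19.669; in regime p = Θ(1/n^{2/3}) E[X] diverges (above the triangle threshold p ~ 1/n).


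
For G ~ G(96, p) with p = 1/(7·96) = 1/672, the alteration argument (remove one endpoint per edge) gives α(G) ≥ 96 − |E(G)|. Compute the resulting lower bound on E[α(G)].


E[|E(G)|] = C(96, 2)·p = 4560 · (1/672) = 95/14.
E[α(G)] ≥ n − E[|E(G)|] = 96 − 95/14 = 1249/14.
Numerically: ≈ 89.214.
(This is only a lower bound; the true E[α(G)] may be larger.)

E[α(G)] ≥ 1249/14 ≈ 89.214.


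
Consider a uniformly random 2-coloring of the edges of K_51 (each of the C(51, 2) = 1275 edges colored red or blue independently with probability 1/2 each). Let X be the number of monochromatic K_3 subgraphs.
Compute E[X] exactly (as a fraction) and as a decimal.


Let X = Σ_S X_S over the C(51, 3) = 20825 subsets S of size 3, where X_S = 1 if the K_3 on S is monochromatic.
For a fixed S, the K_3 on S has C(3, 2) = 3 edges. P[all 3 edges red] = (1/2)^3, and likewise for blue, so P[monochromatic] = 2·(1/2)^3 = 2^{1 − 3} = 1/4.
By linearity of expectation: E[X] = C(51, 3) · 2^{1 − 3} = 20825 · 1/4 = 20825/4.
Numerically: E[X] ≈ 5206.250000.

E[X] = C(51,3)·2^(1−C(3,2)) = 20825/4 ≈ 5206.250000.


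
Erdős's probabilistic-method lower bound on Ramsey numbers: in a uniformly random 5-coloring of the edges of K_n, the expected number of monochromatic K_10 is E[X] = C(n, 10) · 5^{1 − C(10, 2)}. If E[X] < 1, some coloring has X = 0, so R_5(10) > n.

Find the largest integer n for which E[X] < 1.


We need C(n, 10) · 5^{1 − 45} < 1, i.e. C(n, 10) < 5^{45 − 1} = 5684341886080801486968994140625.
Check values of n near the boundary:
  n = 5386: C(5386, 10) = 5613966214234562222231428510561; 5613966214234562222231428510561 < 5684341886080801486968994140625? YES
  n = 5387: C(5387, 10) = 5624406917627224603154306376491; 5624406917627224603154306376491 < 5684341886080801486968994140625? YES
  n = 5388: C(5388, 10) = 5634865093375880654852250419586; 5634865093375880654852250419586 < 5684341886080801486968994140625? YES
  n = 5389: C(5389, 10) = 5645340767466558997768874792926; 5645340767466558997768874792926 < 5684341886080801486968994140625? YES
  n = 5390: C(5390, 10) = 5655833965919099070255434039753; 5655833965919099070255434039753 < 5684341886080801486968994140625? YES
  n = 5391: C(5391, 10) = 5666344714787188828795213697883; 5666344714787188828795213697883 < 5684341886080801486968994140625? YES
  n = 5392: C(5392, 10) = 5676873040158402483252283957448; 5676873040158402483252283957448 < 5684341886080801486968994140625? YES
  n = 5393: C(5393, 10) = 5687418968154238267170642278008; 5687418968154238267170642278008 < 5684341886080801486968994140625? NO
The largest n with C(n, 10) < 5684341886080801486968994140625 is n = 5392 (where E[X] = 5676873040158402483252283957448/5684341886080801486968994140625 ≈ 0.99869). Hence R_5(10) > 5392, i.e. R_5(10) ≥ 5393.

Largest n = 5392; hence R_5(10) > 5392.


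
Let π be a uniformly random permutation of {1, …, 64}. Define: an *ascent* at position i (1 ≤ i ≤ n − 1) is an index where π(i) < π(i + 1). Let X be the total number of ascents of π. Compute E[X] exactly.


Write X = Σ X_I over i = 1, …, 63, with X_I the indicator of one ascent.
There are 63 indicators.
For each fixed i, the pair (π(i), π(i+1)) is a uniformly random ordered pair of distinct values from {1, …, 64}; by symmetry P[π(i) < π(i+1)] = 1/2.
By linearity: E[X] = 63 · (1/2) = (64 − 1) · (1/2) = 63/2 ≈ 31.500000.

E[X] = 63/2 = 31.500000.


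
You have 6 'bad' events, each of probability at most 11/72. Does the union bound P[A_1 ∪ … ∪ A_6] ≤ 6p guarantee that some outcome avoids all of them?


Union bound: P[∪_{i=1}^{6} A_i] ≤ Σ_i P[A_i] ≤ 6·p = 6·(11/72) = 11/12.
Numerically: 11/12 ≈ 0.916667.
Is 11/12 < 1? YES.
Since P[∪ A_i] ≤ 11/12 < 1, the complement has P[∩ A_i^c] ≥ 1 − 11/12 = 1/12 > 0, so some outcome avoids every A_i.

6·p = 11/12 ≈ 0.916667; existence CERTIFIED by the union bound.


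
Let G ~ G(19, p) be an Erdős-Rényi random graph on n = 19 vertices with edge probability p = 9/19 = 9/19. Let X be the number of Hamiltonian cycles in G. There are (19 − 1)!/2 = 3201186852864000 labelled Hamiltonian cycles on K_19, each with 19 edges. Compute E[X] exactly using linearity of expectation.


K_19 has (19 − 1)!/2 = 3201186852864000 labelled Hamiltonian cycles.
For each such Hamiltonian cycle H, let X_H = 1 if all 19 edges of H are present in G. Then P[X_H = 1] = p^{19} = (9/19)^{19} = 1350851717672992089/1978419655660313589123979.
By linearity of expectation: E[X] = Σ_H E[X_H] = 3201186852864000 · p^{19} = 3201186852864000 · 1350851717672992089/1978419655660313589123979 = 4324328758783534194876278992896000/1978419655660313589123979.
Numerically: E[X] ≈ 2.1857e+09.

E[X] = 3201186852864000 · (9/19)^{19} = 4324328758783534194876278992896000/1978419655660313589123979 ≈ 2.1857e+09.
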